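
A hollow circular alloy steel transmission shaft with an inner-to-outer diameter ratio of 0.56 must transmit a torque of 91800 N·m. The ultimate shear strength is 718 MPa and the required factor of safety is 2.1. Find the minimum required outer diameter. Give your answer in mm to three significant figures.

d_o = 115 mm

τ_allow = 718/2.1 = 341.9 MPa.
For a hollow shaft τ = 16T/[πd_o³(1−k⁴)] with k = 0.56, so 1−k⁴ = 0.9017.
d_o³ = 16T/[π τ_allow (1−k⁴)] = 16×9.1800×10^7/(π×341.9×0.9017) = 1.517×10^6 mm³.
d_o = 114.9 mm.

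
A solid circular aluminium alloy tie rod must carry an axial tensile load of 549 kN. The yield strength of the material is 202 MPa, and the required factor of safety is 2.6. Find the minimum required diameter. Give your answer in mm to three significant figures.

d = 94.9 mm

Allowable stress σ_allow = 202/2.6 = 77.69 MPa.
Required area A = F/σ_allow = 549000/77.69 = 7066 mm².
A = πd²/4 → d = √(4A/π) = 94.85 mm.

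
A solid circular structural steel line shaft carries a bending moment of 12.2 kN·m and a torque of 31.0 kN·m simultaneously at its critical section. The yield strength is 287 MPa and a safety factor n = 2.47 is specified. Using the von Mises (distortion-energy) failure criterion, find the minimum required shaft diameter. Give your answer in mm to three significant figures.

σ_allow = σ_y/n = 287/2.47 = 116.2 MPa.
For a solid shaft σ_b = 32M/(πd³) and τ = 16T/(πd³), so the von Mises stress is σ' = (16/πd³)·√(4M²+3T²).
√(4M²+3T²) = √(4×(1.220×10^7)² + 3×(3.100×10^7)²) = 5.898×10^7 N·mm.
d³ = 16×5.898×10^7/(π×116.2) = 2.585×10^6 mm³.
d = 137.2 mm.

d = 137 mm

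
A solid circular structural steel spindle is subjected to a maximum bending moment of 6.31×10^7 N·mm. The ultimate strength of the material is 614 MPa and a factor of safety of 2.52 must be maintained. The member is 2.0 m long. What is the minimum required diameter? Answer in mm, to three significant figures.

σ_allow = 614/2.52 = 243.7 MPa.
For a solid circular section σ = 32M/(πd³), so d³ = 32M/(π σ_allow) = 32×6.3100×10^7/(π×243.7) = 2.638×10^6 mm³.
d = 138.2 mm.

d = 138 mm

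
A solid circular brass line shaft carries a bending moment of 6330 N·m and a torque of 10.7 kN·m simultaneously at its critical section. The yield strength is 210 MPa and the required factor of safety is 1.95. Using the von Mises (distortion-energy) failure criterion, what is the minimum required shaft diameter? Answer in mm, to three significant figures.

d = 102 mm

σ_allow = σ_y/n = 210/1.95 = 107.7 MPa.
For a solid shaft σ_b = 32M/(πd³) and τ = 16T/(πd³), so the von Mises stress is σ' = (16/πd³)·√(4M²+3T²).
√(4M²+3T²) = √(4×(6.330×10^6)² + 3×(1.070×10^7)²) = 2.244×10^7 N·mm.
d³ = 16×2.244×10^7/(π×107.7) = 1.061×10^6 mm³.
d = 102.0 mm.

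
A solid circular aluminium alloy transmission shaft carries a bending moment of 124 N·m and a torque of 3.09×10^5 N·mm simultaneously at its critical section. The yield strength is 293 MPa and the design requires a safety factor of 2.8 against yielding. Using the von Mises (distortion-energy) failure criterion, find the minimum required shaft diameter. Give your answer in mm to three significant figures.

d = 30.6 mm

σ_allow = σ_y/n = 293/2.8 = 104.6 MPa.
For a solid shaft σ_b = 32M/(πd³) and τ = 16T/(πd³), so the von Mises stress is σ' = (16/πd³)·√(4M²+3T²).
√(4M²+3T²) = √(4×(124000)² + 3×(309000)²) = 589900 N·mm.
d³ = 16×589900/(π×104.6) = 28710 mm³.
d = 30.62 mm.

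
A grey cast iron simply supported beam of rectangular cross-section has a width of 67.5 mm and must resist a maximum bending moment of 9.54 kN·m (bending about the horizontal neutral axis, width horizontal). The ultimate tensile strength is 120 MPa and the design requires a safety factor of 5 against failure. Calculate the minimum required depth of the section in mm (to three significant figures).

h = 188 mm

σ_allow = 120/5 = 24.00 MPa.
For a rectangular section σ = 6M/(bh²), so h² = 6M/(b σ_allow) = 6×9540000/(67.5×24.00) = 35330 mm².
h = 188.0 mm.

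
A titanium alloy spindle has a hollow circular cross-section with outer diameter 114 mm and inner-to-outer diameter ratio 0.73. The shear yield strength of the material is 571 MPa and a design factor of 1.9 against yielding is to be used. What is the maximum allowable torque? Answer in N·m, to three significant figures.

τ_allow = 571/1.9 = 300.5 MPa.
For a hollow shaft T_allow = τ_allow·πd_o³(1−k⁴)/16 with 1−k⁴ = 0.7160, so πd_o³(1−k⁴)/16 = 208300 mm³.
T_allow = 300.5×208300 = 6.260×10^7 N·mm = 62600 N·m.

T_allow = 62600 N·m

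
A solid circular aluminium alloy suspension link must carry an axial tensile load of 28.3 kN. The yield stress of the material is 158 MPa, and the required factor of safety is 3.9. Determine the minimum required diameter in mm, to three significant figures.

Allowable stress σ_allow = 158/3.9 = 40.51 MPa.
Required area A = F/σ_allow = 28300/40.51 = 698.5 mm².
A = πd²/4 → d = √(4A/π) = 29.82 mm.

d = 29.8 mm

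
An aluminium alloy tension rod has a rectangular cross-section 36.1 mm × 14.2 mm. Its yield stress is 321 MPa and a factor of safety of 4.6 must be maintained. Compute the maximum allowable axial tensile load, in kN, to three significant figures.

F_allow = 35.8 kN

σ_allow = 321/4.6 = 69.78 MPa.
A = 36.1×14.2 = 512.6 mm².
F_allow = σ_allow × A = 69.78×512.6 = 35770 N.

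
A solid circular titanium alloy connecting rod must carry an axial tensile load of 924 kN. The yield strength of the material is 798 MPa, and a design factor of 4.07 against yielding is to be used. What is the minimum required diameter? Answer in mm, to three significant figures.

d = 77.5 mm

Allowable stress σ_allow = 798/4.07 = 196.1 MPa.
Required area A = F/σ_allow = 924000/196.1 = 4713 mm².
A = πd²/4 → d = √(4A/π) = 77.46 mm.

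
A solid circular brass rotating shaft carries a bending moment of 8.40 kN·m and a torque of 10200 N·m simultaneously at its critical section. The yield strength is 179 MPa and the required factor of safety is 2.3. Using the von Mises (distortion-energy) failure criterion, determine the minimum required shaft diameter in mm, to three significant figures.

σ_allow = σ_y/n = 179/2.3 = 77.83 MPa.
For a solid shaft σ_b = 32M/(πd³) and τ = 16T/(πd³), so the von Mises stress is σ' = (16/πd³)·√(4M²+3T²).
√(4M²+3T²) = √(4×(8.400×10^6)² + 3×(1.020×10^7)²) = 2.438×10^7 N·mm.
d³ = 16×2.438×10^7/(π×77.83) = 1.595×10^6 mm³.
d = 116.8 mm.

d = 117 mm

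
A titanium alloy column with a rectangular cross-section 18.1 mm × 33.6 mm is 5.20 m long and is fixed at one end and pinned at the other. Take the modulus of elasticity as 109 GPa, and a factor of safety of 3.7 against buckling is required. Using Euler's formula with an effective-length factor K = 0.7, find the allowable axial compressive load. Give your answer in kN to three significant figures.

P_allow = 0.364 kN

Buckling occurs about the weak axis: I_min = h·b³/12 = 33.6×18.1³/12 = 16600 mm⁴ (b = 18.1 mm is the smaller dimension).
Effective length L_e = KL = 0.7×5.20 m = 3640 mm.
Euler critical load P_cr = π²EI/L_e² = π²×109000×16600/3640² = 1348 N.
P_allow = P_cr/n = 1348/3.7 = 364.3 N.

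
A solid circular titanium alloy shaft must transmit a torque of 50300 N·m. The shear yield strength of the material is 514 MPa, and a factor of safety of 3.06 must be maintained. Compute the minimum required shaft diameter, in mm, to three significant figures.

Allowable shear stress τ_allow = 514/3.06 = 168.0 MPa.
For a solid shaft τ = 16T/(πd³), so d³ = 16T/(π τ_allow) = 16×5.0300×10^7/(π×168.0) = 1.525×10^6 mm³.
d = (1.525×10^6)^(1/3) = 115.1 mm.

d = 115 mm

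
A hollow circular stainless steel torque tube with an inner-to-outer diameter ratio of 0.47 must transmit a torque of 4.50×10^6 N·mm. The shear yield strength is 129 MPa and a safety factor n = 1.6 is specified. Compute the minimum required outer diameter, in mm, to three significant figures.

d_o = 66.9 mm

τ_allow = 129/1.6 = 80.62 MPa.
For a hollow shaft τ = 16T/[πd_o³(1−k⁴)] with k = 0.47, so 1−k⁴ = 0.9512.
d_o³ = 16T/[π τ_allow (1−k⁴)] = 16×4500000/(π×80.62×0.9512) = 298800 mm³.
d_o = 66.86 mm.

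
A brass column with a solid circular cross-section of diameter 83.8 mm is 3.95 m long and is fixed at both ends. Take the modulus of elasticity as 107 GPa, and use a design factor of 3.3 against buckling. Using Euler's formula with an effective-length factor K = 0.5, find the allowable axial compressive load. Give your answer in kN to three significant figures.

P_allow = 199 kN

I = πd⁴/64 = π×83.8⁴/64 = 2.421×10^6 mm⁴.
Effective length L_e = KL = 0.5×3.95 m = 1975 mm.
Euler critical load P_cr = π²EI/L_e² = π²×107000×2.421×10^6/1975² = 655400 N.
P_allow = P_cr/n = 655400/3.3 = 198600 N.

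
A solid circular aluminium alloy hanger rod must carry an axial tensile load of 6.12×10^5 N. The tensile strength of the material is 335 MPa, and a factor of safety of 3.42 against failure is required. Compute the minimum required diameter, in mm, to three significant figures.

Allowable stress σ_allow = 335/3.42 = 97.95 MPa.
Required area A = F/σ_allow = 612000/97.95 = 6248 mm².
A = πd²/4 → d = √(4A/π) = 89.19 mm.

d = 89.2 mm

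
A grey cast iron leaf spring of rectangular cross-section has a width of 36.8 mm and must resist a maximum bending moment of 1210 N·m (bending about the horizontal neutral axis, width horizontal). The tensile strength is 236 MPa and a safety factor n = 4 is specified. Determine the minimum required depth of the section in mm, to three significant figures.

h = 57.8 mm

σ_allow = 236/4 = 59.00 MPa.
For a rectangular section σ = 6M/(bh²), so h² = 6M/(b σ_allow) = 6×1210000/(36.8×59.00) = 3344 mm².
h = 57.83 mm.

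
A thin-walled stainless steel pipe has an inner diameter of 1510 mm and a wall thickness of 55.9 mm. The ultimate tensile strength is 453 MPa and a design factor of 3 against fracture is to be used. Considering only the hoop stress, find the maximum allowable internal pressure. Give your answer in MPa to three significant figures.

σ_allow = 453/3 = 151.0 MPa.
σ_h = pD/(2t) → p_allow = 2σ_allow t/D = 2×151.0×55.9/1510 = 11.18 MPa.

p_allow = 11.2 MPa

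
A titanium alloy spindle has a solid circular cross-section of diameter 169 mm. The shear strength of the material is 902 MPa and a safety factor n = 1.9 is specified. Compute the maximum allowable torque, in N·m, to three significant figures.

T_allow = 4.50×10^5 N·m

τ_allow = 902/1.9 = 474.7 MPa.
For a solid shaft T_allow = τ_allow·πd³/16; πd³/16 = π×169³/16 = 947700 mm³.
T_allow = 474.7×947700 = 4.499×10^8 N·mm = 449900 N·m.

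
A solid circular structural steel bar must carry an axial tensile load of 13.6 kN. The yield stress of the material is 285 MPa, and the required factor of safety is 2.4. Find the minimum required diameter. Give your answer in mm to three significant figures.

Allowable stress σ_allow = 285/2.4 = 118.8 MPa.
Required area A = F/σ_allow = 13600/118.8 = 114.5 mm².
A = πd²/4 → d = √(4A/π) = 12.08 mm.

d = 12.1 mm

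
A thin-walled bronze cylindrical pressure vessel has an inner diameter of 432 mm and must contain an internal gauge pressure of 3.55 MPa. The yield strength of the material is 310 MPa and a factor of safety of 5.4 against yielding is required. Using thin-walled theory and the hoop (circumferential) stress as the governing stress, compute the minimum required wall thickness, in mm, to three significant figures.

σ_allow = 310/5.4 = 57.41 MPa.
Hoop stress σ_h = pD/(2t), so t = pD/(2σ_allow) = 3.55×432/(2×57.41) = 13.36 mm.

t = 13.4 mm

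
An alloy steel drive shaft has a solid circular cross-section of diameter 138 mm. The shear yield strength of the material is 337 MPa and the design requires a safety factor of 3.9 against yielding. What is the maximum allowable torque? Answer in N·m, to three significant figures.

T_allow = 44600 N·m

τ_allow = 337/3.9 = 86.41 MPa.
For a solid shaft T_allow = τ_allow·πd³/16; πd³/16 = π×138³/16 = 516000 mm³.
T_allow = 86.41×516000 = 4.459×10^7 N·mm = 44590 N·m.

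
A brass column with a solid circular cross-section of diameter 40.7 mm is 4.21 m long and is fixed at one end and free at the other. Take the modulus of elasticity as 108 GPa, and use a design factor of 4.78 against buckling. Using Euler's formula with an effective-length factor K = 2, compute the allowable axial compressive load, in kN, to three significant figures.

I = πd⁴/64 = π×40.7⁴/64 = 134700 mm⁴.
Effective length L_e = KL = 2×4.21 m = 8420 mm.
Euler critical load P_cr = π²EI/L_e² = π²×108000×134700/8420² = 2025 N.
P_allow = P_cr/n = 2025/4.78 = 423.7 N.

P_allow = 0.424 kN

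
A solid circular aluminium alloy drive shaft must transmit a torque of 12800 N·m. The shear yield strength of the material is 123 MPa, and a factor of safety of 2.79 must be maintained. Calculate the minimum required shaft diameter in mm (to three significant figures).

d = 114 mm

Allowable shear stress τ_allow = 123/2.79 = 44.09 MPa.
For a solid shaft τ = 16T/(πd³), so d³ = 16T/(π τ_allow) = 16×1.2800×10^7/(π×44.09) = 1.479×10^6 mm³.
d = (1.479×10^6)^(1/3) = 113.9 mm.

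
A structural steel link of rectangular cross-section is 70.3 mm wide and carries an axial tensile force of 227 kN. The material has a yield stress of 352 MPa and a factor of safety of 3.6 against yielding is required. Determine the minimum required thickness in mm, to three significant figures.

σ_allow = 352/3.6 = 97.78 MPa.
Required area A = F/σ_allow = 227000/97.78 = 2322 mm².
t = A/w = 2322/70.3 = 33.02 mm.

t = 33.0 mm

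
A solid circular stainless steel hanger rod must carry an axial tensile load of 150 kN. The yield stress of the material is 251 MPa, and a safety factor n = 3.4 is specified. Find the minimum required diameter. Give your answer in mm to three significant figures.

Allowable stress σ_allow = 251/3.4 = 73.82 MPa.
Required area A = F/σ_allow = 150000/73.82 = 2032 mm².
A = πd²/4 → d = √(4A/π) = 50.86 mm.

d = 50.9 mm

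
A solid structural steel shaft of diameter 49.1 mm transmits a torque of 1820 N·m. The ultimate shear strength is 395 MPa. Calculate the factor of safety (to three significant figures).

n = 5.04

τ = 16T/(πd³) = 16×1820000/(π×49.1³) = 78.31 MPa.
n = τ_limit/τ = 395/78.31 = 5.044.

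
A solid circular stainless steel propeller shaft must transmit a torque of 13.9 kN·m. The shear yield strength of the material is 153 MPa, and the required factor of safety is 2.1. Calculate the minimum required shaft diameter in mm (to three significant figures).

Allowable shear stress τ_allow = 153/2.1 = 72.86 MPa.
For a solid shaft τ = 16T/(πd³), so d³ = 16T/(π τ_allow) = 16×1.3900×10^7/(π×72.86) = 971700 mm³.
d = (971700)^(1/3) = 99.05 mm.

d = 99.0 mm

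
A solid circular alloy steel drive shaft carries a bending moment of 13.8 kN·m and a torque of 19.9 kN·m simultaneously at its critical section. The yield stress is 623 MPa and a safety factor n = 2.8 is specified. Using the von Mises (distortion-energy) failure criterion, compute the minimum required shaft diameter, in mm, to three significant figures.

σ_allow = σ_y/n = 623/2.8 = 222.5 MPa.
For a solid shaft σ_b = 32M/(πd³) and τ = 16T/(πd³), so the von Mises stress is σ' = (16/πd³)·√(4M²+3T²).
√(4M²+3T²) = √(4×(1.380×10^7)² + 3×(1.990×10^7)²) = 4.416×10^7 N·mm.
d³ = 16×4.416×10^7/(π×222.5) = 1.011×10^6 mm³.
d = 100.4 mm.

d = 100 mm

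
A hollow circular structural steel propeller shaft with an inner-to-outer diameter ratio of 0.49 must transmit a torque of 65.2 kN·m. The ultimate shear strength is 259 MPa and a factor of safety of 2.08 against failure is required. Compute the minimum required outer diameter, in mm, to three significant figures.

d_o = 141 mm

τ_allow = 259/2.08 = 124.5 MPa.
For a hollow shaft τ = 16T/[πd_o³(1−k⁴)] with k = 0.49, so 1−k⁴ = 0.9424.
d_o³ = 16T/[π τ_allow (1−k⁴)] = 16×6.5200×10^7/(π×124.5×0.9424) = 2.830×10^6 mm³.
d_o = 141.4 mm.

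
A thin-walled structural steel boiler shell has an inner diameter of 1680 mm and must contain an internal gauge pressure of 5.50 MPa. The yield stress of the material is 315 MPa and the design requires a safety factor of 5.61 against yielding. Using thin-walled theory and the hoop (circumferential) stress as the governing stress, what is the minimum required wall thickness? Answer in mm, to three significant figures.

t = 82.3 mm

σ_allow = 315/5.61 = 56.15 MPa.
Hoop stress σ_h = pD/(2t), so t = pD/(2σ_allow) = 5.50×1680/(2×56.15) = 82.28 mm.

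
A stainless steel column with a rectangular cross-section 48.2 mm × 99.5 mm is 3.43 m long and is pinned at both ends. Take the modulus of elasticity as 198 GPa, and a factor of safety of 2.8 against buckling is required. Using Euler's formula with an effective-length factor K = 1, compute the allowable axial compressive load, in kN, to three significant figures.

P_allow = 55.1 kN

Buckling occurs about the weak axis: I_min = h·b³/12 = 99.5×48.2³/12 = 928500 mm⁴ (b = 48.2 mm is the smaller dimension).
Effective length L_e = KL = 1×3.43 m = 3430 mm.
Euler critical load P_cr = π²EI/L_e² = π²×198000×928500/3430² = 154200 N.
P_allow = P_cr/n = 154200/2.8 = 55080 N.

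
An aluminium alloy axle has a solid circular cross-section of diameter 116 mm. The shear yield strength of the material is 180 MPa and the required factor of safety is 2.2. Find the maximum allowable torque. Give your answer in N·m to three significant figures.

T_allow = 25100 N·m

τ_allow = 180/2.2 = 81.82 MPa.
For a solid shaft T_allow = τ_allow·πd³/16; πd³/16 = π×116³/16 = 306500 mm³.
T_allow = 81.82×306500 = 2.508×10^7 N·mm = 25080 N·m.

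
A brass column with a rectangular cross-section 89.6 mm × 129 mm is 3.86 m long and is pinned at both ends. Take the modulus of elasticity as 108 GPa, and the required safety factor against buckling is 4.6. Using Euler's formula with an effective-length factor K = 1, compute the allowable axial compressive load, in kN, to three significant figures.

Buckling occurs about the weak axis: I_min = h·b³/12 = 129×89.6³/12 = 7.733×10^6 mm⁴ (b = 89.6 mm is the smaller dimension).
Effective length L_e = KL = 1×3.86 m = 3860 mm.
Euler critical load P_cr = π²EI/L_e² = π²×108000×7.733×10^6/3860² = 553200 N.
P_allow = P_cr/n = 553200/4.6 = 120300 N.

P_allow = 120 kN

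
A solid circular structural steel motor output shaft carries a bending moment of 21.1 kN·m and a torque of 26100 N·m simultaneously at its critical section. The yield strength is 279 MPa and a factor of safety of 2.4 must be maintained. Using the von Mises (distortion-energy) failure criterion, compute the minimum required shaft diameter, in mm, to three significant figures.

d = 139 mm

σ_allow = σ_y/n = 279/2.4 = 116.2 MPa.
For a solid shaft σ_b = 32M/(πd³) and τ = 16T/(πd³), so the von Mises stress is σ' = (16/πd³)·√(4M²+3T²).
√(4M²+3T²) = √(4×(2.110×10^7)² + 3×(2.610×10^7)²) = 6.184×10^7 N·mm.
d³ = 16×6.184×10^7/(π×116.2) = 2.709×10^6 mm³.
d = 139.4 mm.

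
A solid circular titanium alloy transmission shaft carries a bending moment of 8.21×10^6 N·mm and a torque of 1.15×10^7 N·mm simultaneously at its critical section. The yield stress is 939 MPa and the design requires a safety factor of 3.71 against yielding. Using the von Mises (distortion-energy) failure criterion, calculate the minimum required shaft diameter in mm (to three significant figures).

σ_allow = σ_y/n = 939/3.71 = 253.1 MPa.
For a solid shaft σ_b = 32M/(πd³) and τ = 16T/(πd³), so the von Mises stress is σ' = (16/πd³)·√(4M²+3T²).
√(4M²+3T²) = √(4×(8.210×10^6)² + 3×(1.150×10^7)²) = 2.581×10^7 N·mm.
d³ = 16×2.581×10^7/(π×253.1) = 519400 mm³.
d = 80.39 mm.

d = 80.4 mm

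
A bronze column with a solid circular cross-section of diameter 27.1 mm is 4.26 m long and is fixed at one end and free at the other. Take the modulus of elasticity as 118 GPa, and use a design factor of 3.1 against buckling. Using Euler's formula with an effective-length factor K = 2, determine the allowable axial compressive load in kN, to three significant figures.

P_allow = 0.137 kN

I = πd⁴/64 = π×27.1⁴/64 = 26480 mm⁴.
Effective length L_e = KL = 2×4.26 m = 8520 mm.
Euler critical load P_cr = π²EI/L_e² = π²×118000×26480/8520² = 424.8 N.
P_allow = P_cr/n = 424.8/3.1 = 137.0 N.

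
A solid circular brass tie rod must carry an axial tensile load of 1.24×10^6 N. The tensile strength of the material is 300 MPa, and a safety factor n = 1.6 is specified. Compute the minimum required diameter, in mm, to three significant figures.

d = 91.8 mm

Allowable stress σ_allow = 300/1.6 = 187.5 MPa.
Required area A = F/σ_allow = 1240000/187.5 = 6613 mm².
A = πd²/4 → d = √(4A/π) = 91.76 mm.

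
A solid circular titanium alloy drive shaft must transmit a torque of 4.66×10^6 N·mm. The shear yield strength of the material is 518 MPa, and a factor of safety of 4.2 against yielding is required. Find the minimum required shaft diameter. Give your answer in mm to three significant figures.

d = 57.7 mm

Allowable shear stress τ_allow = 518/4.2 = 123.3 MPa.
For a solid shaft τ = 16T/(πd³), so d³ = 16T/(π τ_allow) = 16×4660000/(π×123.3) = 192400 mm³.
d = (192400)^(1/3) = 57.73 mm.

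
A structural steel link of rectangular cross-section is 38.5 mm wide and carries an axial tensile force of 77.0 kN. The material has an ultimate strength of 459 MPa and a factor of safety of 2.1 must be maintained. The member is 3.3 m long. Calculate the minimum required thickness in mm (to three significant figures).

t = 9.15 mm

σ_allow = 459/2.1 = 218.6 MPa.
Required area A = F/σ_allow = 77000/218.6 = 352.3 mm².
t = A/w = 352.3/38.5 = 9.150 mm.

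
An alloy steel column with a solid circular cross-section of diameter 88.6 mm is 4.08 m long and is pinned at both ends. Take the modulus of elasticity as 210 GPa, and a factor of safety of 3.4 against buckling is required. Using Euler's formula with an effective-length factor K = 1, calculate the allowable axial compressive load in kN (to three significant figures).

I = πd⁴/64 = π×88.6⁴/64 = 3.025×10^6 mm⁴.
Effective length L_e = KL = 1×4.08 m = 4080 mm.
Euler critical load P_cr = π²EI/L_e² = π²×210000×3.025×10^6/4080² = 376600 N.
P_allow = P_cr/n = 376600/3.4 = 110800 N.

P_allow = 111 kN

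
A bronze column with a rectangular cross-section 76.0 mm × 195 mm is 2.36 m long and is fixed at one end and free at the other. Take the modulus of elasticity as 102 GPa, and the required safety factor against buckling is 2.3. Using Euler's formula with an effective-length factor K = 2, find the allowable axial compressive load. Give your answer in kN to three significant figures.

P_allow = 140 kN

Buckling occurs about the weak axis: I_min = h·b³/12 = 195×76.0³/12 = 7.133×10^6 mm⁴ (b = 76.0 mm is the smaller dimension).
Effective length L_e = KL = 2×2.36 m = 4720 mm.
Euler critical load P_cr = π²EI/L_e² = π²×102000×7.133×10^6/4720² = 322300 N.
P_allow = P_cr/n = 322300/2.3 = 140100 N.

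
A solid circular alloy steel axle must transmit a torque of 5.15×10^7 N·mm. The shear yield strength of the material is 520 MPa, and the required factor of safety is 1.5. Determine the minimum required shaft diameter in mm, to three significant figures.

d = 91.1 mm

Allowable shear stress τ_allow = 520/1.5 = 346.7 MPa.
For a solid shaft τ = 16T/(πd³), so d³ = 16T/(π τ_allow) = 16×5.1500×10^7/(π×346.7) = 756600 mm³.
d = (756600)^(1/3) = 91.12 mm.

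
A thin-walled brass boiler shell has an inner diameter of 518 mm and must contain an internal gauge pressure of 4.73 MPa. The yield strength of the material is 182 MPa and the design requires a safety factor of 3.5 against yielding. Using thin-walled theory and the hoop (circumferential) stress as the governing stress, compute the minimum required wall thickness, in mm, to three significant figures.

t = 23.6 mm

σ_allow = 182/3.5 = 52.00 MPa.
Hoop stress σ_h = pD/(2t), so t = pD/(2σ_allow) = 4.73×518/(2×52.00) = 23.56 mm.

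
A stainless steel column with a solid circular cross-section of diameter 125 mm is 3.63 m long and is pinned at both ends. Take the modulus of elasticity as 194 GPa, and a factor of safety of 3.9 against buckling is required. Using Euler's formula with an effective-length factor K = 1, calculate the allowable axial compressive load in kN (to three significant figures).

P_allow = 447 kN

I = πd⁴/64 = π×125⁴/64 = 1.198×10^7 mm⁴.
Effective length L_e = KL = 1×3.63 m = 3630 mm.
Euler critical load P_cr = π²EI/L_e² = π²×194000×1.198×10^7/3630² = 1.741×10^6 N.
P_allow = P_cr/n = 1.741×10^6/3.9 = 446500 N.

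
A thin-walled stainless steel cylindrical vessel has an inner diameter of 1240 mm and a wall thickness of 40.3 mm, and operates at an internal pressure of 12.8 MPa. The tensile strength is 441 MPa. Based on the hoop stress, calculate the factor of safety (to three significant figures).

n = 2.24

σ_h = pD/(2t) = 12.8×1240/(2×40.3) = 196.9 MPa.
n = 441/196.9 = 2.239.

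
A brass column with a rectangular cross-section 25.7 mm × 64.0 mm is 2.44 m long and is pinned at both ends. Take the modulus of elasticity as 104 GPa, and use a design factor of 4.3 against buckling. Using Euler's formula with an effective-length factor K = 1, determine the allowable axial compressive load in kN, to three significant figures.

P_allow = 3.63 kN

Buckling occurs about the weak axis: I_min = h·b³/12 = 64.0×25.7³/12 = 90530 mm⁴ (b = 25.7 mm is the smaller dimension).
Effective length L_e = KL = 1×2.44 m = 2440 mm.
Euler critical load P_cr = π²EI/L_e² = π²×104000×90530/2440² = 15610 N.
P_allow = P_cr/n = 15610/4.3 = 3630 N.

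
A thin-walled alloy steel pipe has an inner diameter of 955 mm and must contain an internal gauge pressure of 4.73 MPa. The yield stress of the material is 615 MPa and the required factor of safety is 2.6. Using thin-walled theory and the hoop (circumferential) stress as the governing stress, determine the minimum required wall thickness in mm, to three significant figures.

t = 9.55 mm

σ_allow = 615/2.6 = 236.5 MPa.
Hoop stress σ_h = pD/(2t), so t = pD/(2σ_allow) = 4.73×955/(2×236.5) = 9.548 mm.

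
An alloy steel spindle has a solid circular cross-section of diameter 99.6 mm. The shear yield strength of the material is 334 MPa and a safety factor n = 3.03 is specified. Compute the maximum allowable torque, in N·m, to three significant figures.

T_allow = 21400 N·m

τ_allow = 334/3.03 = 110.2 MPa.
For a solid shaft T_allow = τ_allow·πd³/16; πd³/16 = π×99.6³/16 = 194000 mm³.
T_allow = 110.2×194000 = 2.139×10^7 N·mm = 21390 N·m.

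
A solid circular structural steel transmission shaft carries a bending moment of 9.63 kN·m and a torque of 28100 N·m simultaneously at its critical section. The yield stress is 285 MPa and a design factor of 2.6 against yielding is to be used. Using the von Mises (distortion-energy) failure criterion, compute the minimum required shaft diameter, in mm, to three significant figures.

d = 134 mm

σ_allow = σ_y/n = 285/2.6 = 109.6 MPa.
For a solid shaft σ_b = 32M/(πd³) and τ = 16T/(πd³), so the von Mises stress is σ' = (16/πd³)·√(4M²+3T²).
√(4M²+3T²) = √(4×(9.630×10^6)² + 3×(2.810×10^7)²) = 5.234×10^7 N·mm.
d³ = 16×5.234×10^7/(π×109.6) = 2.432×10^6 mm³.
d = 134.5 mm.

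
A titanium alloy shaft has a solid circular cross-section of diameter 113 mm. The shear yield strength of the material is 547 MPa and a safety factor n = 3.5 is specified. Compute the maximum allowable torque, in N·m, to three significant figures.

T_allow = 44300 N·m

τ_allow = 547/3.5 = 156.3 MPa.
For a solid shaft T_allow = τ_allow·πd³/16; πd³/16 = π×113³/16 = 283300 mm³.
T_allow = 156.3×283300 = 4.428×10^7 N·mm = 44280 N·m.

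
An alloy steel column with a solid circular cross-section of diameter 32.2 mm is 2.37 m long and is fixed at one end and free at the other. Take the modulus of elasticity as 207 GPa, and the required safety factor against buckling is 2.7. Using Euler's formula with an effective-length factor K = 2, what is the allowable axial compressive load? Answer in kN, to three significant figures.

I = πd⁴/64 = π×32.2⁴/64 = 52770 mm⁴.
Effective length L_e = KL = 2×2.37 m = 4740 mm.
Euler critical load P_cr = π²EI/L_e² = π²×207000×52770/4740² = 4799 N.
P_allow = P_cr/n = 4799/2.7 = 1777 N.

P_allow = 1.78 kN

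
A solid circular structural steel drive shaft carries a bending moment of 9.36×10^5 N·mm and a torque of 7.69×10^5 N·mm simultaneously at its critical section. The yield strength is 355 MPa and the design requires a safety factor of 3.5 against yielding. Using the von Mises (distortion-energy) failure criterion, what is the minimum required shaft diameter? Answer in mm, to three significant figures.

d = 48.7 mm

σ_allow = σ_y/n = 355/3.5 = 101.4 MPa.
For a solid shaft σ_b = 32M/(πd³) and τ = 16T/(πd³), so the von Mises stress is σ' = (16/πd³)·√(4M²+3T²).
√(4M²+3T²) = √(4×(936000)² + 3×(769000)²) = 2.297×10^6 N·mm.
d³ = 16×2.297×10^6/(π×101.4) = 115400 mm³.
d = 48.68 mm.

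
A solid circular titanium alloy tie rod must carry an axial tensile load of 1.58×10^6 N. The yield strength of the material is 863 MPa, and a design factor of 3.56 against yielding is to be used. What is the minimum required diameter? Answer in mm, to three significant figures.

Allowable stress σ_allow = 863/3.56 = 242.4 MPa.
Required area A = F/σ_allow = 1580000/242.4 = 6518 mm².
A = πd²/4 → d = √(4A/π) = 91.10 mm.

d = 91.1 mm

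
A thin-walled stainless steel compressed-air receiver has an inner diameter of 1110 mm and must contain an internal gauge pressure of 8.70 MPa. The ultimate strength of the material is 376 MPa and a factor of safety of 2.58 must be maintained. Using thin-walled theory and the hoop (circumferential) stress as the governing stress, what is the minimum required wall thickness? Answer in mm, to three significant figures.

σ_allow = 376/2.58 = 145.7 MPa.
Hoop stress σ_h = pD/(2t), so t = pD/(2σ_allow) = 8.70×1110/(2×145.7) = 33.13 mm.

t = 33.1 mm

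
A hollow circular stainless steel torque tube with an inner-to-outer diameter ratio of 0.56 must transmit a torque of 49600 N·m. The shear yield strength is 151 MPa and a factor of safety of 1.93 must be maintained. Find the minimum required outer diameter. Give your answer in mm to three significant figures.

d_o = 153 mm

τ_allow = 151/1.93 = 78.24 MPa.
For a hollow shaft τ = 16T/[πd_o³(1−k⁴)] with k = 0.56, so 1−k⁴ = 0.9017.
d_o³ = 16T/[π τ_allow (1−k⁴)] = 16×4.9600×10^7/(π×78.24×0.9017) = 3.581×10^6 mm³.
d_o = 153.0 mm.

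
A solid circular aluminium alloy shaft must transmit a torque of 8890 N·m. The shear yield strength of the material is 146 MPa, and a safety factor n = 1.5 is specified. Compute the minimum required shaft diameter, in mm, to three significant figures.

d = 77.5 mm

Allowable shear stress τ_allow = 146/1.5 = 97.33 MPa.
For a solid shaft τ = 16T/(πd³), so d³ = 16T/(π τ_allow) = 16×8890000/(π×97.33) = 465200 mm³.
d = (465200)^(1/3) = 77.48 mm.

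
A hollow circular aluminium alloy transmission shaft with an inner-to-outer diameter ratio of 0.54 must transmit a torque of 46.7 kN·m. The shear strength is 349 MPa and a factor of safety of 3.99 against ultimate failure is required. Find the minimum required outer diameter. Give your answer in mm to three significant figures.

d_o = 144 mm

τ_allow = 349/3.99 = 87.47 MPa.
For a hollow shaft τ = 16T/[πd_o³(1−k⁴)] with k = 0.54, so 1−k⁴ = 0.9150.
d_o³ = 16T/[π τ_allow (1−k⁴)] = 16×4.6700×10^7/(π×87.47×0.9150) = 2.972×10^6 mm³.
d_o = 143.8 mm.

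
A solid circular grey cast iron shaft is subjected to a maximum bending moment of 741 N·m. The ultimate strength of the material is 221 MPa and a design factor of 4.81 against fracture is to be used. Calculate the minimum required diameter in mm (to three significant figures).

d = 54.8 mm

σ_allow = 221/4.81 = 45.95 MPa.
For a solid circular section σ = 32M/(πd³), so d³ = 32M/(π σ_allow) = 32×741000/(π×45.95) = 164300 mm³.
d = 54.77 mm.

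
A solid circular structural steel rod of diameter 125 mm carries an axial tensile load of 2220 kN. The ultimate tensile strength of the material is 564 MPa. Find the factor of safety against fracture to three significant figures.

n = 3.12

A = πd²/4 = 12270 mm².
σ = F/A = 2220000/12270 = 180.9 MPa.
n = 564/180.9 = 3.118.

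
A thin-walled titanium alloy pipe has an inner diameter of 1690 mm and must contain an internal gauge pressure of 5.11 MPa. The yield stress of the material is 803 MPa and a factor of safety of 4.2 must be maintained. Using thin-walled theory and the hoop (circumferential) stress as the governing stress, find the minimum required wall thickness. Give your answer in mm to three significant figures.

σ_allow = 803/4.2 = 191.2 MPa.
Hoop stress σ_h = pD/(2t), so t = pD/(2σ_allow) = 5.11×1690/(2×191.2) = 22.58 mm.

t = 22.6 mm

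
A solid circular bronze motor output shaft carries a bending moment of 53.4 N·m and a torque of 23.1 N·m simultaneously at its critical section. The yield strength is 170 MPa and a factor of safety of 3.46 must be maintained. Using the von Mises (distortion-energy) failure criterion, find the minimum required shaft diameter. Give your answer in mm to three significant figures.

σ_allow = σ_y/n = 170/3.46 = 49.13 MPa.
For a solid shaft σ_b = 32M/(πd³) and τ = 16T/(πd³), so the von Mises stress is σ' = (16/πd³)·√(4M²+3T²).
√(4M²+3T²) = √(4×(53400)² + 3×(23100)²) = 114000 N·mm.
d³ = 16×114000/(π×49.13) = 11820 mm³.
d = 22.78 mm.

d = 22.8 mm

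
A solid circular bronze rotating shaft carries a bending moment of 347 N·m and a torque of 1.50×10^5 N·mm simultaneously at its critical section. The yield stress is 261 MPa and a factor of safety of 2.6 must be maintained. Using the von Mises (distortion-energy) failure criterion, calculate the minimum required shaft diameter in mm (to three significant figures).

σ_allow = σ_y/n = 261/2.6 = 100.4 MPa.
For a solid shaft σ_b = 32M/(πd³) and τ = 16T/(πd³), so the von Mises stress is σ' = (16/πd³)·√(4M²+3T²).
√(4M²+3T²) = √(4×(347000)² + 3×(150000)²) = 741000 N·mm.
d³ = 16×741000/(π×100.4) = 37600 mm³.
d = 33.50 mm.

d = 33.5 mm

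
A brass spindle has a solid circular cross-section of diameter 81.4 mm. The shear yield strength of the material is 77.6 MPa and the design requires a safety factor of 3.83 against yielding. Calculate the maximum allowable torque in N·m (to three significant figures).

τ_allow = 77.6/3.83 = 20.26 MPa.
For a solid shaft T_allow = τ_allow·πd³/16; πd³/16 = π×81.4³/16 = 105900 mm³.
T_allow = 20.26×105900 = 2.146×10^6 N·mm = 2146 N·m.

T_allow = 2150 N·m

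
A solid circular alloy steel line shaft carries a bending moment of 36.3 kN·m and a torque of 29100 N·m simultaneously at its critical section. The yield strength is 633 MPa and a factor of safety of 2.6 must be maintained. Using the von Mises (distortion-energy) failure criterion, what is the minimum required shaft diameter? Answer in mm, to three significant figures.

σ_allow = σ_y/n = 633/2.6 = 243.5 MPa.
For a solid shaft σ_b = 32M/(πd³) and τ = 16T/(πd³), so the von Mises stress is σ' = (16/πd³)·√(4M²+3T²).
√(4M²+3T²) = √(4×(3.630×10^7)² + 3×(2.910×10^7)²) = 8.838×10^7 N·mm.
d³ = 16×8.838×10^7/(π×243.5) = 1.849×10^6 mm³.
d = 122.7 mm.

d = 123 mm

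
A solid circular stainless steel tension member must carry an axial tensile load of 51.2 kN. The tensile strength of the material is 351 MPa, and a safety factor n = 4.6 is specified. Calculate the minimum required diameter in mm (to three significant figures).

d = 29.2 mm

Allowable stress σ_allow = 351/4.6 = 76.30 MPa.
Required area A = F/σ_allow = 51200/76.30 = 671.0 mm².
A = πd²/4 → d = √(4A/π) = 29.23 mm.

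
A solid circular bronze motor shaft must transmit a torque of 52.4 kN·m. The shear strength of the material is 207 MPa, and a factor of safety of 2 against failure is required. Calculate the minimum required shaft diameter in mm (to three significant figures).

d = 137 mm

Allowable shear stress τ_allow = 207/2 = 103.5 MPa.
For a solid shaft τ = 16T/(πd³), so d³ = 16T/(π τ_allow) = 16×5.2400×10^7/(π×103.5) = 2.578×10^6 mm³.
d = (2.578×10^6)^(1/3) = 137.1 mm.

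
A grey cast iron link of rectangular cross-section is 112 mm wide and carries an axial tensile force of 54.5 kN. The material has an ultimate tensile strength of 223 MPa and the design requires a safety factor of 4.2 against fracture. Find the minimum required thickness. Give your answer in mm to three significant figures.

t = 9.16 mm

σ_allow = 223/4.2 = 53.10 MPa.
Required area A = F/σ_allow = 54500/53.10 = 1026 mm².
t = A/w = 1026/112 = 9.165 mm.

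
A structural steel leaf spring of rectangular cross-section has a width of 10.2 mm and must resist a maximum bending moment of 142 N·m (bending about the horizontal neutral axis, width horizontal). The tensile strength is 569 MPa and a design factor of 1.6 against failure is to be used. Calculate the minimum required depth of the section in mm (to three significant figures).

σ_allow = 569/1.6 = 355.6 MPa.
For a rectangular section σ = 6M/(bh²), so h² = 6M/(b σ_allow) = 6×142000/(10.2×355.6) = 234.9 mm².
h = 15.33 mm.

h = 15.3 mm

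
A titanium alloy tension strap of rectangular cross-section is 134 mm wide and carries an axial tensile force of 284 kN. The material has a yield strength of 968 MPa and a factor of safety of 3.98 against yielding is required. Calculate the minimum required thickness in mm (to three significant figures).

σ_allow = 968/3.98 = 243.2 MPa.
Required area A = F/σ_allow = 284000/243.2 = 1168 mm².
t = A/w = 1168/134 = 8.714 mm.

t = 8.71 mm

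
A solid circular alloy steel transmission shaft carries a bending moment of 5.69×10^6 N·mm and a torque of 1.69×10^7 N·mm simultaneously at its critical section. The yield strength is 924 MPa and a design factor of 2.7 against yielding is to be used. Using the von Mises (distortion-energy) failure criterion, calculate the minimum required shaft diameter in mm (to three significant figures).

d = 77.6 mm

σ_allow = σ_y/n = 924/2.7 = 342.2 MPa.
For a solid shaft σ_b = 32M/(πd³) and τ = 16T/(πd³), so the von Mises stress is σ' = (16/πd³)·√(4M²+3T²).
√(4M²+3T²) = √(4×(5.690×10^6)² + 3×(1.690×10^7)²) = 3.141×10^7 N·mm.
d³ = 16×3.141×10^7/(π×342.2) = 467400 mm³.
d = 77.61 mm.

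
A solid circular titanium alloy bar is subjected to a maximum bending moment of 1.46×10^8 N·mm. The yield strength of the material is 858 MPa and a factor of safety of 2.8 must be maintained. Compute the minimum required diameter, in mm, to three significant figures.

σ_allow = 858/2.8 = 306.4 MPa.
For a solid circular section σ = 32M/(πd³), so d³ = 32M/(π σ_allow) = 32×1.4600×10^8/(π×306.4) = 4.853×10^6 mm³.
d = 169.3 mm.

d = 169 mm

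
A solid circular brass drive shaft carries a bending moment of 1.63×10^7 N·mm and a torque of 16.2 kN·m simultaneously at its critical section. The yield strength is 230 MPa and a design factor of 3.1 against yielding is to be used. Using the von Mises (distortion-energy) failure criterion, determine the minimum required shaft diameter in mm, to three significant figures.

d = 143 mm

σ_allow = σ_y/n = 230/3.1 = 74.19 MPa.
For a solid shaft σ_b = 32M/(πd³) and τ = 16T/(πd³), so the von Mises stress is σ' = (16/πd³)·√(4M²+3T²).
√(4M²+3T²) = √(4×(1.630×10^7)² + 3×(1.620×10^7)²) = 4.301×10^7 N·mm.
d³ = 16×4.301×10^7/(π×74.19) = 2.953×10^6 mm³.
d = 143.5 mm.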